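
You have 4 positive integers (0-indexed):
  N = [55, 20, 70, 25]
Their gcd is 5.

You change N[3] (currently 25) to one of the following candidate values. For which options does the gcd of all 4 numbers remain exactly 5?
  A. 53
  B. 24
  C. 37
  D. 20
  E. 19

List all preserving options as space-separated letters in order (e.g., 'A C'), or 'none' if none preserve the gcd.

Old gcd = 5; gcd of others (without N[3]) = 5
New gcd for candidate v: gcd(5, v). Preserves old gcd iff gcd(5, v) = 5.
  Option A: v=53, gcd(5,53)=1 -> changes
  Option B: v=24, gcd(5,24)=1 -> changes
  Option C: v=37, gcd(5,37)=1 -> changes
  Option D: v=20, gcd(5,20)=5 -> preserves
  Option E: v=19, gcd(5,19)=1 -> changes

Answer: D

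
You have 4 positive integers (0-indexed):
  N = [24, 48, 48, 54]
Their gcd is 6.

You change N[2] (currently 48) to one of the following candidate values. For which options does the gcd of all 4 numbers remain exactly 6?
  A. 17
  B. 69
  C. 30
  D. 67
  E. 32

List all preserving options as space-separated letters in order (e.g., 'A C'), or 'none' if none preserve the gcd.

Old gcd = 6; gcd of others (without N[2]) = 6
New gcd for candidate v: gcd(6, v). Preserves old gcd iff gcd(6, v) = 6.
  Option A: v=17, gcd(6,17)=1 -> changes
  Option B: v=69, gcd(6,69)=3 -> changes
  Option C: v=30, gcd(6,30)=6 -> preserves
  Option D: v=67, gcd(6,67)=1 -> changes
  Option E: v=32, gcd(6,32)=2 -> changes

Answer: C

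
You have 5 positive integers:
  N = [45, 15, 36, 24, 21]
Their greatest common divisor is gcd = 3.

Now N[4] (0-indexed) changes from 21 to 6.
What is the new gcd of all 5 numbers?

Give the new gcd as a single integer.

Numbers: [45, 15, 36, 24, 21], gcd = 3
Change: index 4, 21 -> 6
gcd of the OTHER numbers (without index 4): gcd([45, 15, 36, 24]) = 3
New gcd = gcd(g_others, new_val) = gcd(3, 6) = 3

Answer: 3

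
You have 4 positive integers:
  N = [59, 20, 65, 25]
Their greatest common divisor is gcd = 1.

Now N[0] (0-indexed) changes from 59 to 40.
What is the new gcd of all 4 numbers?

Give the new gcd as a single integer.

Numbers: [59, 20, 65, 25], gcd = 1
Change: index 0, 59 -> 40
gcd of the OTHER numbers (without index 0): gcd([20, 65, 25]) = 5
New gcd = gcd(g_others, new_val) = gcd(5, 40) = 5

Answer: 5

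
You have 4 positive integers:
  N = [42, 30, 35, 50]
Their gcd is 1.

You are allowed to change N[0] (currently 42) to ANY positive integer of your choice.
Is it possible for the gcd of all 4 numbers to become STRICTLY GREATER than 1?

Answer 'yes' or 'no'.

Current gcd = 1
gcd of all OTHER numbers (without N[0]=42): gcd([30, 35, 50]) = 5
The new gcd after any change is gcd(5, new_value).
This can be at most 5.
Since 5 > old gcd 1, the gcd CAN increase (e.g., set N[0] = 5).

Answer: yes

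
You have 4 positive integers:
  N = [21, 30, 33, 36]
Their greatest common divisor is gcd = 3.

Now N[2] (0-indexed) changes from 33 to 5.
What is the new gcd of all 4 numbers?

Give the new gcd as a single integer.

Numbers: [21, 30, 33, 36], gcd = 3
Change: index 2, 33 -> 5
gcd of the OTHER numbers (without index 2): gcd([21, 30, 36]) = 3
New gcd = gcd(g_others, new_val) = gcd(3, 5) = 1

Answer: 1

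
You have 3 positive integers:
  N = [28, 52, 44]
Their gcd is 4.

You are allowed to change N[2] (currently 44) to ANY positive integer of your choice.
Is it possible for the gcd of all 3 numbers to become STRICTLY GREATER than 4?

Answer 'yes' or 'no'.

Answer: no

Derivation:
Current gcd = 4
gcd of all OTHER numbers (without N[2]=44): gcd([28, 52]) = 4
The new gcd after any change is gcd(4, new_value).
This can be at most 4.
Since 4 = old gcd 4, the gcd can only stay the same or decrease.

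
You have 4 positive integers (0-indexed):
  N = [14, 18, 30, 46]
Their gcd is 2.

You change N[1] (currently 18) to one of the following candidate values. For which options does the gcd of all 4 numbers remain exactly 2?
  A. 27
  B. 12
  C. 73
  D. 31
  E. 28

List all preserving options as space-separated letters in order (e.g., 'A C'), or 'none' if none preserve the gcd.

Answer: B E

Derivation:
Old gcd = 2; gcd of others (without N[1]) = 2
New gcd for candidate v: gcd(2, v). Preserves old gcd iff gcd(2, v) = 2.
  Option A: v=27, gcd(2,27)=1 -> changes
  Option B: v=12, gcd(2,12)=2 -> preserves
  Option C: v=73, gcd(2,73)=1 -> changes
  Option D: v=31, gcd(2,31)=1 -> changes
  Option E: v=28, gcd(2,28)=2 -> preserves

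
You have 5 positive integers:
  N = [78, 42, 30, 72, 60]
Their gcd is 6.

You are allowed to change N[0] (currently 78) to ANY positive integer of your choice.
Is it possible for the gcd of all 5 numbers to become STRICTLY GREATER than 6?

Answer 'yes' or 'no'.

Answer: no

Derivation:
Current gcd = 6
gcd of all OTHER numbers (without N[0]=78): gcd([42, 30, 72, 60]) = 6
The new gcd after any change is gcd(6, new_value).
This can be at most 6.
Since 6 = old gcd 6, the gcd can only stay the same or decrease.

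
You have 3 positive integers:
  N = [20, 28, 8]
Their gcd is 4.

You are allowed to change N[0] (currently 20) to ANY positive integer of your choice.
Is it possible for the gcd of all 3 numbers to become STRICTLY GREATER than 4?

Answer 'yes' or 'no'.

Current gcd = 4
gcd of all OTHER numbers (without N[0]=20): gcd([28, 8]) = 4
The new gcd after any change is gcd(4, new_value).
This can be at most 4.
Since 4 = old gcd 4, the gcd can only stay the same or decrease.

Answer: no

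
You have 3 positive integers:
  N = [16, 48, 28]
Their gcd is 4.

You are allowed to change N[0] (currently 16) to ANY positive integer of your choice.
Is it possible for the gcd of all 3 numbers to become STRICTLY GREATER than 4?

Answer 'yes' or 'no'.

Current gcd = 4
gcd of all OTHER numbers (without N[0]=16): gcd([48, 28]) = 4
The new gcd after any change is gcd(4, new_value).
This can be at most 4.
Since 4 = old gcd 4, the gcd can only stay the same or decrease.

Answer: no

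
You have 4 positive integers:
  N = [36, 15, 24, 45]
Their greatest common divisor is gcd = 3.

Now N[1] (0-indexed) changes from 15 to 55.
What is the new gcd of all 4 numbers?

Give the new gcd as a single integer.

Numbers: [36, 15, 24, 45], gcd = 3
Change: index 1, 15 -> 55
gcd of the OTHER numbers (without index 1): gcd([36, 24, 45]) = 3
New gcd = gcd(g_others, new_val) = gcd(3, 55) = 1

Answer: 1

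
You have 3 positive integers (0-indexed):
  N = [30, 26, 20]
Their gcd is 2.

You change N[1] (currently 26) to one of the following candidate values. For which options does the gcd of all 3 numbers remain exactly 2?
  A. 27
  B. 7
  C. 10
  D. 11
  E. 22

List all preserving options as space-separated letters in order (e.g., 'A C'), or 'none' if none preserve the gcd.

Answer: E

Derivation:
Old gcd = 2; gcd of others (without N[1]) = 10
New gcd for candidate v: gcd(10, v). Preserves old gcd iff gcd(10, v) = 2.
  Option A: v=27, gcd(10,27)=1 -> changes
  Option B: v=7, gcd(10,7)=1 -> changes
  Option C: v=10, gcd(10,10)=10 -> changes
  Option D: v=11, gcd(10,11)=1 -> changes
  Option E: v=22, gcd(10,22)=2 -> preserves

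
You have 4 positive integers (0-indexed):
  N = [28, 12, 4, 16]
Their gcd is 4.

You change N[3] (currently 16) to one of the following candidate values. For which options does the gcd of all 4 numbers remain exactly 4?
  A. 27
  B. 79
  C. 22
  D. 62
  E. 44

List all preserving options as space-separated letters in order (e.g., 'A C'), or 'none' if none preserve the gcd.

Answer: E

Derivation:
Old gcd = 4; gcd of others (without N[3]) = 4
New gcd for candidate v: gcd(4, v). Preserves old gcd iff gcd(4, v) = 4.
  Option A: v=27, gcd(4,27)=1 -> changes
  Option B: v=79, gcd(4,79)=1 -> changes
  Option C: v=22, gcd(4,22)=2 -> changes
  Option D: v=62, gcd(4,62)=2 -> changes
  Option E: v=44, gcd(4,44)=4 -> preserves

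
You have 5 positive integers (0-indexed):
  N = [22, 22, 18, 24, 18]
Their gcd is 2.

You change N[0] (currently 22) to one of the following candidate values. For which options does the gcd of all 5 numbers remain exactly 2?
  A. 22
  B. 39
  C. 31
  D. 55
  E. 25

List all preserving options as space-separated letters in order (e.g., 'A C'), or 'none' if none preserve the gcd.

Old gcd = 2; gcd of others (without N[0]) = 2
New gcd for candidate v: gcd(2, v). Preserves old gcd iff gcd(2, v) = 2.
  Option A: v=22, gcd(2,22)=2 -> preserves
  Option B: v=39, gcd(2,39)=1 -> changes
  Option C: v=31, gcd(2,31)=1 -> changes
  Option D: v=55, gcd(2,55)=1 -> changes
  Option E: v=25, gcd(2,25)=1 -> changes

Answer: A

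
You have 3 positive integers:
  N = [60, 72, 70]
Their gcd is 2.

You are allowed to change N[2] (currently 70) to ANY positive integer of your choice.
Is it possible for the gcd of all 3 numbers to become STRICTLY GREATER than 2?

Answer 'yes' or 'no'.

Current gcd = 2
gcd of all OTHER numbers (without N[2]=70): gcd([60, 72]) = 12
The new gcd after any change is gcd(12, new_value).
This can be at most 12.
Since 12 > old gcd 2, the gcd CAN increase (e.g., set N[2] = 12).

Answer: yes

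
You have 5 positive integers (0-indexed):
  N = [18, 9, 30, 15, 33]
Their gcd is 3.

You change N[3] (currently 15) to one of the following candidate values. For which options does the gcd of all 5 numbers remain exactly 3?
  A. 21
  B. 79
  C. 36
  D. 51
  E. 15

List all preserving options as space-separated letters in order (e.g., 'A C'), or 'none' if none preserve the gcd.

Answer: A C D E

Derivation:
Old gcd = 3; gcd of others (without N[3]) = 3
New gcd for candidate v: gcd(3, v). Preserves old gcd iff gcd(3, v) = 3.
  Option A: v=21, gcd(3,21)=3 -> preserves
  Option B: v=79, gcd(3,79)=1 -> changes
  Option C: v=36, gcd(3,36)=3 -> preserves
  Option D: v=51, gcd(3,51)=3 -> preserves
  Option E: v=15, gcd(3,15)=3 -> preserves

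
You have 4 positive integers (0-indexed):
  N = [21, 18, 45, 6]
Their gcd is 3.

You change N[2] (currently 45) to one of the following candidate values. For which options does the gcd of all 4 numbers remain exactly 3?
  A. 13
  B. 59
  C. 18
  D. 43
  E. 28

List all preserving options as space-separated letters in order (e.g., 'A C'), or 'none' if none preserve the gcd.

Old gcd = 3; gcd of others (without N[2]) = 3
New gcd for candidate v: gcd(3, v). Preserves old gcd iff gcd(3, v) = 3.
  Option A: v=13, gcd(3,13)=1 -> changes
  Option B: v=59, gcd(3,59)=1 -> changes
  Option C: v=18, gcd(3,18)=3 -> preserves
  Option D: v=43, gcd(3,43)=1 -> changes
  Option E: v=28, gcd(3,28)=1 -> changes

Answer: C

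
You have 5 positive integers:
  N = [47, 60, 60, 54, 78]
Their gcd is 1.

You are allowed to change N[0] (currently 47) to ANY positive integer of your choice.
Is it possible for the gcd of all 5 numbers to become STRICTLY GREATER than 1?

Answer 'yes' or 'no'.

Answer: yes

Derivation:
Current gcd = 1
gcd of all OTHER numbers (without N[0]=47): gcd([60, 60, 54, 78]) = 6
The new gcd after any change is gcd(6, new_value).
This can be at most 6.
Since 6 > old gcd 1, the gcd CAN increase (e.g., set N[0] = 6).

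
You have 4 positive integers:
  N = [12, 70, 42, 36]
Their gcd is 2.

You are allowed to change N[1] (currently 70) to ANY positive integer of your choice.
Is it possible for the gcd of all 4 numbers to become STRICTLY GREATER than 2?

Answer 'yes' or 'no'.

Answer: yes

Derivation:
Current gcd = 2
gcd of all OTHER numbers (without N[1]=70): gcd([12, 42, 36]) = 6
The new gcd after any change is gcd(6, new_value).
This can be at most 6.
Since 6 > old gcd 2, the gcd CAN increase (e.g., set N[1] = 6).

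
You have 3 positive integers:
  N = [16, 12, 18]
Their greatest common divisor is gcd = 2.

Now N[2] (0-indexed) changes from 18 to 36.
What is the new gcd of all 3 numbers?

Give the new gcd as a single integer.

Numbers: [16, 12, 18], gcd = 2
Change: index 2, 18 -> 36
gcd of the OTHER numbers (without index 2): gcd([16, 12]) = 4
New gcd = gcd(g_others, new_val) = gcd(4, 36) = 4

Answer: 4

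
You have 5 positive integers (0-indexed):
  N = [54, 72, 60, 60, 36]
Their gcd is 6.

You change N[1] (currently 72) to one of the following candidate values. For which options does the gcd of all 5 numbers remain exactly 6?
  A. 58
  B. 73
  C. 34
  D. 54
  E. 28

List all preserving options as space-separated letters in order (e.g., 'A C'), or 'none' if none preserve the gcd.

Answer: D

Derivation:
Old gcd = 6; gcd of others (without N[1]) = 6
New gcd for candidate v: gcd(6, v). Preserves old gcd iff gcd(6, v) = 6.
  Option A: v=58, gcd(6,58)=2 -> changes
  Option B: v=73, gcd(6,73)=1 -> changes
  Option C: v=34, gcd(6,34)=2 -> changes
  Option D: v=54, gcd(6,54)=6 -> preserves
  Option E: v=28, gcd(6,28)=2 -> changes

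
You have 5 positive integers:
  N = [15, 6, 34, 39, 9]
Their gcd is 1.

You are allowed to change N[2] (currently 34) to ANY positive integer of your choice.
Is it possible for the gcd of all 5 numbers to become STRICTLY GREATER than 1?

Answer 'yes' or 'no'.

Answer: yes

Derivation:
Current gcd = 1
gcd of all OTHER numbers (without N[2]=34): gcd([15, 6, 39, 9]) = 3
The new gcd after any change is gcd(3, new_value).
This can be at most 3.
Since 3 > old gcd 1, the gcd CAN increase (e.g., set N[2] = 3).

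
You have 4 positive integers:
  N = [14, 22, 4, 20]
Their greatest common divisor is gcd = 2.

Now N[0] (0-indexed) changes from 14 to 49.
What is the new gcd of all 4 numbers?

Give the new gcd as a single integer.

Answer: 1

Derivation:
Numbers: [14, 22, 4, 20], gcd = 2
Change: index 0, 14 -> 49
gcd of the OTHER numbers (without index 0): gcd([22, 4, 20]) = 2
New gcd = gcd(g_others, new_val) = gcd(2, 49) = 1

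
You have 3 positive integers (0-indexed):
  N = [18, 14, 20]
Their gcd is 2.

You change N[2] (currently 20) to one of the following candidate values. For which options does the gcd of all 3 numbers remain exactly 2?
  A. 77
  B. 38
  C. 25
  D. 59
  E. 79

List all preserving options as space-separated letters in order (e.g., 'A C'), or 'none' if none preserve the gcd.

Old gcd = 2; gcd of others (without N[2]) = 2
New gcd for candidate v: gcd(2, v). Preserves old gcd iff gcd(2, v) = 2.
  Option A: v=77, gcd(2,77)=1 -> changes
  Option B: v=38, gcd(2,38)=2 -> preserves
  Option C: v=25, gcd(2,25)=1 -> changes
  Option D: v=59, gcd(2,59)=1 -> changes
  Option E: v=79, gcd(2,79)=1 -> changes

Answer: B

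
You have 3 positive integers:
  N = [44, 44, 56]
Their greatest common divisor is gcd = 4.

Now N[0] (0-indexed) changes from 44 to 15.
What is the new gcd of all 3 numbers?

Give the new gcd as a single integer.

Answer: 1

Derivation:
Numbers: [44, 44, 56], gcd = 4
Change: index 0, 44 -> 15
gcd of the OTHER numbers (without index 0): gcd([44, 56]) = 4
New gcd = gcd(g_others, new_val) = gcd(4, 15) = 1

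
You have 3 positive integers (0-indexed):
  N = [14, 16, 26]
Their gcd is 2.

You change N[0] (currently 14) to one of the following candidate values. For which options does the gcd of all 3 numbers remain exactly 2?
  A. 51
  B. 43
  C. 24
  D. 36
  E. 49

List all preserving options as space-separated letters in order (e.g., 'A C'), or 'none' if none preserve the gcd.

Answer: C D

Derivation:
Old gcd = 2; gcd of others (without N[0]) = 2
New gcd for candidate v: gcd(2, v). Preserves old gcd iff gcd(2, v) = 2.
  Option A: v=51, gcd(2,51)=1 -> changes
  Option B: v=43, gcd(2,43)=1 -> changes
  Option C: v=24, gcd(2,24)=2 -> preserves
  Option D: v=36, gcd(2,36)=2 -> preserves
  Option E: v=49, gcd(2,49)=1 -> changes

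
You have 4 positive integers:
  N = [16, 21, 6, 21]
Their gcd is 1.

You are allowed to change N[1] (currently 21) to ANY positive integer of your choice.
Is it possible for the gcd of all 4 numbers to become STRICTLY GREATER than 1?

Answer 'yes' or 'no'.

Current gcd = 1
gcd of all OTHER numbers (without N[1]=21): gcd([16, 6, 21]) = 1
The new gcd after any change is gcd(1, new_value).
This can be at most 1.
Since 1 = old gcd 1, the gcd can only stay the same or decrease.

Answer: no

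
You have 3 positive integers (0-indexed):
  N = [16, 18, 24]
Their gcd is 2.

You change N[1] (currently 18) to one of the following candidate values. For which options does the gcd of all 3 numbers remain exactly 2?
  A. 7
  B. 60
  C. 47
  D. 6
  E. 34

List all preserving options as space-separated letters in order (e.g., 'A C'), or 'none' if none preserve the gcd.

Old gcd = 2; gcd of others (without N[1]) = 8
New gcd for candidate v: gcd(8, v). Preserves old gcd iff gcd(8, v) = 2.
  Option A: v=7, gcd(8,7)=1 -> changes
  Option B: v=60, gcd(8,60)=4 -> changes
  Option C: v=47, gcd(8,47)=1 -> changes
  Option D: v=6, gcd(8,6)=2 -> preserves
  Option E: v=34, gcd(8,34)=2 -> preserves

Answer: D E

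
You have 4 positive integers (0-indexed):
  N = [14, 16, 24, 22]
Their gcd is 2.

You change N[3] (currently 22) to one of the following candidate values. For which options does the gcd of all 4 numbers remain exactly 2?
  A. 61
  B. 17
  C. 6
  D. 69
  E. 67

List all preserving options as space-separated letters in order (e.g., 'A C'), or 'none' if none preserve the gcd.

Old gcd = 2; gcd of others (without N[3]) = 2
New gcd for candidate v: gcd(2, v). Preserves old gcd iff gcd(2, v) = 2.
  Option A: v=61, gcd(2,61)=1 -> changes
  Option B: v=17, gcd(2,17)=1 -> changes
  Option C: v=6, gcd(2,6)=2 -> preserves
  Option D: v=69, gcd(2,69)=1 -> changes
  Option E: v=67, gcd(2,67)=1 -> changes

Answer: C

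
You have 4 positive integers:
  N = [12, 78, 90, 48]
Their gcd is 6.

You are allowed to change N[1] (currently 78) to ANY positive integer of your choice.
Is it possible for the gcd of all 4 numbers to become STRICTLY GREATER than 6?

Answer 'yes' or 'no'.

Answer: no

Derivation:
Current gcd = 6
gcd of all OTHER numbers (without N[1]=78): gcd([12, 90, 48]) = 6
The new gcd after any change is gcd(6, new_value).
This can be at most 6.
Since 6 = old gcd 6, the gcd can only stay the same or decrease.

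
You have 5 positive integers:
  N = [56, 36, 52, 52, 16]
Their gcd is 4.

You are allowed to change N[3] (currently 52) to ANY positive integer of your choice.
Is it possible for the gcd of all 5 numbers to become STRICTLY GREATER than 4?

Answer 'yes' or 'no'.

Answer: no

Derivation:
Current gcd = 4
gcd of all OTHER numbers (without N[3]=52): gcd([56, 36, 52, 16]) = 4
The new gcd after any change is gcd(4, new_value).
This can be at most 4.
Since 4 = old gcd 4, the gcd can only stay the same or decrease.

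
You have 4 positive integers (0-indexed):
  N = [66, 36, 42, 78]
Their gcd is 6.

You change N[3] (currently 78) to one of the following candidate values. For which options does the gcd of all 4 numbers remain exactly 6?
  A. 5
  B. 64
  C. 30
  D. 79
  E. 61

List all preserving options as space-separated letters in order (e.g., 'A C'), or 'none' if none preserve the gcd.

Answer: C

Derivation:
Old gcd = 6; gcd of others (without N[3]) = 6
New gcd for candidate v: gcd(6, v). Preserves old gcd iff gcd(6, v) = 6.
  Option A: v=5, gcd(6,5)=1 -> changes
  Option B: v=64, gcd(6,64)=2 -> changes
  Option C: v=30, gcd(6,30)=6 -> preserves
  Option D: v=79, gcd(6,79)=1 -> changes
  Option E: v=61, gcd(6,61)=1 -> changes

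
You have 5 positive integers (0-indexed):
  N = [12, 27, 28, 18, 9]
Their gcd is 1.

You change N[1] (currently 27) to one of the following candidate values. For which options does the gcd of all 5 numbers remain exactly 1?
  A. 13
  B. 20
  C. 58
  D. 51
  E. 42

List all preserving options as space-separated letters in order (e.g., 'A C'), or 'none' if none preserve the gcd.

Answer: A B C D E

Derivation:
Old gcd = 1; gcd of others (without N[1]) = 1
New gcd for candidate v: gcd(1, v). Preserves old gcd iff gcd(1, v) = 1.
  Option A: v=13, gcd(1,13)=1 -> preserves
  Option B: v=20, gcd(1,20)=1 -> preserves
  Option C: v=58, gcd(1,58)=1 -> preserves
  Option D: v=51, gcd(1,51)=1 -> preserves
  Option E: v=42, gcd(1,42)=1 -> preserves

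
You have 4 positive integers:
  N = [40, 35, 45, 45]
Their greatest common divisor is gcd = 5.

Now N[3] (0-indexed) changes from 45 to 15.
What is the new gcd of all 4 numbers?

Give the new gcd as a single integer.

Answer: 5

Derivation:
Numbers: [40, 35, 45, 45], gcd = 5
Change: index 3, 45 -> 15
gcd of the OTHER numbers (without index 3): gcd([40, 35, 45]) = 5
New gcd = gcd(g_others, new_val) = gcd(5, 15) = 5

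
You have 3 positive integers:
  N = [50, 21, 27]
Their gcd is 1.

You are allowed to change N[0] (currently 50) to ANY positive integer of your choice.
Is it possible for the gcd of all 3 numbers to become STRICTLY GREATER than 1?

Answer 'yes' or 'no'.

Current gcd = 1
gcd of all OTHER numbers (without N[0]=50): gcd([21, 27]) = 3
The new gcd after any change is gcd(3, new_value).
This can be at most 3.
Since 3 > old gcd 1, the gcd CAN increase (e.g., set N[0] = 3).

Answer: yes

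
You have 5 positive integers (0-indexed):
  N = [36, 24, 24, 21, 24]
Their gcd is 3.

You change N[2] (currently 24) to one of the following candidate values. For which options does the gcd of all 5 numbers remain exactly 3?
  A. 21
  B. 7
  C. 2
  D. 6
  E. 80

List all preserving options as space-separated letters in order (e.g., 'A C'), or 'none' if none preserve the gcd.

Answer: A D

Derivation:
Old gcd = 3; gcd of others (without N[2]) = 3
New gcd for candidate v: gcd(3, v). Preserves old gcd iff gcd(3, v) = 3.
  Option A: v=21, gcd(3,21)=3 -> preserves
  Option B: v=7, gcd(3,7)=1 -> changes
  Option C: v=2, gcd(3,2)=1 -> changes
  Option D: v=6, gcd(3,6)=3 -> preserves
  Option E: v=80, gcd(3,80)=1 -> changes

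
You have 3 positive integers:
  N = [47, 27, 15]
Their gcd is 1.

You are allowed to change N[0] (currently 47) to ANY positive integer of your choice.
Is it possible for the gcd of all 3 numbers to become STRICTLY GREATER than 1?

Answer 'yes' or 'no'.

Current gcd = 1
gcd of all OTHER numbers (without N[0]=47): gcd([27, 15]) = 3
The new gcd after any change is gcd(3, new_value).
This can be at most 3.
Since 3 > old gcd 1, the gcd CAN increase (e.g., set N[0] = 3).

Answer: yes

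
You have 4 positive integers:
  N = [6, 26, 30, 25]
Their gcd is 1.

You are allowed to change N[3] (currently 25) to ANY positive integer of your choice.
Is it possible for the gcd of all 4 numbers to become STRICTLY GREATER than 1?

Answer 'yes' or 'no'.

Answer: yes

Derivation:
Current gcd = 1
gcd of all OTHER numbers (without N[3]=25): gcd([6, 26, 30]) = 2
The new gcd after any change is gcd(2, new_value).
This can be at most 2.
Since 2 > old gcd 1, the gcd CAN increase (e.g., set N[3] = 2).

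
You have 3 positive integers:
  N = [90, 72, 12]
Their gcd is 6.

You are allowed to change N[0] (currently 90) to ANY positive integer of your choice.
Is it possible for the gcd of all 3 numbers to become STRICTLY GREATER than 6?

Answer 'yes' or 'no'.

Current gcd = 6
gcd of all OTHER numbers (without N[0]=90): gcd([72, 12]) = 12
The new gcd after any change is gcd(12, new_value).
This can be at most 12.
Since 12 > old gcd 6, the gcd CAN increase (e.g., set N[0] = 12).

Answer: yes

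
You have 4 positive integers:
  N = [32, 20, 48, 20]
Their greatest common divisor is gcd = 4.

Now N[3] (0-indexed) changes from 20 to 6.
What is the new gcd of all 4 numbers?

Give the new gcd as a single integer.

Answer: 2

Derivation:
Numbers: [32, 20, 48, 20], gcd = 4
Change: index 3, 20 -> 6
gcd of the OTHER numbers (without index 3): gcd([32, 20, 48]) = 4
New gcd = gcd(g_others, new_val) = gcd(4, 6) = 2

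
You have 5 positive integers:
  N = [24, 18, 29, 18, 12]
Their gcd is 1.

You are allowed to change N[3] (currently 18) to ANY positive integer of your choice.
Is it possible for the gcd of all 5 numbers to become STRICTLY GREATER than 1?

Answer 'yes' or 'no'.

Answer: no

Derivation:
Current gcd = 1
gcd of all OTHER numbers (without N[3]=18): gcd([24, 18, 29, 12]) = 1
The new gcd after any change is gcd(1, new_value).
This can be at most 1.
Since 1 = old gcd 1, the gcd can only stay the same or decrease.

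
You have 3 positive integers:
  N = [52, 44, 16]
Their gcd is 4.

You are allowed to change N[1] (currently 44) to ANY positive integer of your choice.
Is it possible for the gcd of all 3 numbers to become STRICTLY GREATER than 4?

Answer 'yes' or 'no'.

Current gcd = 4
gcd of all OTHER numbers (without N[1]=44): gcd([52, 16]) = 4
The new gcd after any change is gcd(4, new_value).
This can be at most 4.
Since 4 = old gcd 4, the gcd can only stay the same or decrease.

Answer: no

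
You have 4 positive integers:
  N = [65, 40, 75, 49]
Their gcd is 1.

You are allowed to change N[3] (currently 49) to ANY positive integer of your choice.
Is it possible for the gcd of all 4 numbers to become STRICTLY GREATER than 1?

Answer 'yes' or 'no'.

Current gcd = 1
gcd of all OTHER numbers (without N[3]=49): gcd([65, 40, 75]) = 5
The new gcd after any change is gcd(5, new_value).
This can be at most 5.
Since 5 > old gcd 1, the gcd CAN increase (e.g., set N[3] = 5).

Answer: yes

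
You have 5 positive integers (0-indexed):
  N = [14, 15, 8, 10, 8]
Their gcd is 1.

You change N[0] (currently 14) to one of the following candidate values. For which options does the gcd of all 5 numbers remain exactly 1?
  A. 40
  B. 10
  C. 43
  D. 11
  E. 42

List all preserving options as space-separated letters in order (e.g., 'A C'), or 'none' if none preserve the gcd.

Answer: A B C D E

Derivation:
Old gcd = 1; gcd of others (without N[0]) = 1
New gcd for candidate v: gcd(1, v). Preserves old gcd iff gcd(1, v) = 1.
  Option A: v=40, gcd(1,40)=1 -> preserves
  Option B: v=10, gcd(1,10)=1 -> preserves
  Option C: v=43, gcd(1,43)=1 -> preserves
  Option D: v=11, gcd(1,11)=1 -> preserves
  Option E: v=42, gcd(1,42)=1 -> preserves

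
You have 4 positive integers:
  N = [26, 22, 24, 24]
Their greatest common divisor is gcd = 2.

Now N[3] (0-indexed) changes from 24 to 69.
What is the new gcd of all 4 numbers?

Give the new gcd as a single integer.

Answer: 1

Derivation:
Numbers: [26, 22, 24, 24], gcd = 2
Change: index 3, 24 -> 69
gcd of the OTHER numbers (without index 3): gcd([26, 22, 24]) = 2
New gcd = gcd(g_others, new_val) = gcd(2, 69) = 1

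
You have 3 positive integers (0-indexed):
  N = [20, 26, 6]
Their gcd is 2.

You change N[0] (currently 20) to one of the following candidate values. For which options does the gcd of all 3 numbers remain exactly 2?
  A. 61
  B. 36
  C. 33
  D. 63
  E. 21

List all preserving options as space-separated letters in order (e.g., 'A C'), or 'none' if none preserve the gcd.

Old gcd = 2; gcd of others (without N[0]) = 2
New gcd for candidate v: gcd(2, v). Preserves old gcd iff gcd(2, v) = 2.
  Option A: v=61, gcd(2,61)=1 -> changes
  Option B: v=36, gcd(2,36)=2 -> preserves
  Option C: v=33, gcd(2,33)=1 -> changes
  Option D: v=63, gcd(2,63)=1 -> changes
  Option E: v=21, gcd(2,21)=1 -> changes

Answer: B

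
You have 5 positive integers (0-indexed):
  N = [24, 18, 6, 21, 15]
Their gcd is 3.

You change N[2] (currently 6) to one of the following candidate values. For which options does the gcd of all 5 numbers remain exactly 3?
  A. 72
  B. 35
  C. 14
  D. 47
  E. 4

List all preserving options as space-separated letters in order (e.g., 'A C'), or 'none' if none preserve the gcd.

Answer: A

Derivation:
Old gcd = 3; gcd of others (without N[2]) = 3
New gcd for candidate v: gcd(3, v). Preserves old gcd iff gcd(3, v) = 3.
  Option A: v=72, gcd(3,72)=3 -> preserves
  Option B: v=35, gcd(3,35)=1 -> changes
  Option C: v=14, gcd(3,14)=1 -> changes
  Option D: v=47, gcd(3,47)=1 -> changes
  Option E: v=4, gcd(3,4)=1 -> changes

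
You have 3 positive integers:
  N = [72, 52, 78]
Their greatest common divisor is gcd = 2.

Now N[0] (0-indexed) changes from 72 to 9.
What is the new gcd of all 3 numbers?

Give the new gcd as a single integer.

Numbers: [72, 52, 78], gcd = 2
Change: index 0, 72 -> 9
gcd of the OTHER numbers (without index 0): gcd([52, 78]) = 26
New gcd = gcd(g_others, new_val) = gcd(26, 9) = 1

Answer: 1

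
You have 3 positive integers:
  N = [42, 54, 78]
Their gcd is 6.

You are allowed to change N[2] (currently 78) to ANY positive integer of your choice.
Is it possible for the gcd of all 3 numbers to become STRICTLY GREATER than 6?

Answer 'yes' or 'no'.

Answer: no

Derivation:
Current gcd = 6
gcd of all OTHER numbers (without N[2]=78): gcd([42, 54]) = 6
The new gcd after any change is gcd(6, new_value).
This can be at most 6.
Since 6 = old gcd 6, the gcd can only stay the same or decrease.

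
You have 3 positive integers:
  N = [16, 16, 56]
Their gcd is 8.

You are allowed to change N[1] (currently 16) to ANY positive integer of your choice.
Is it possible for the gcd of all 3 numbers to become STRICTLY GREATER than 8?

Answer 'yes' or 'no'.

Current gcd = 8
gcd of all OTHER numbers (without N[1]=16): gcd([16, 56]) = 8
The new gcd after any change is gcd(8, new_value).
This can be at most 8.
Since 8 = old gcd 8, the gcd can only stay the same or decrease.

Answer: no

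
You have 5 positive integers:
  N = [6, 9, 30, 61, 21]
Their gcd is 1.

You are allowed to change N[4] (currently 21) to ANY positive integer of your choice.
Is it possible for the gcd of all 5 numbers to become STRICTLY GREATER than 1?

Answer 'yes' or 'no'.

Current gcd = 1
gcd of all OTHER numbers (without N[4]=21): gcd([6, 9, 30, 61]) = 1
The new gcd after any change is gcd(1, new_value).
This can be at most 1.
Since 1 = old gcd 1, the gcd can only stay the same or decrease.

Answer: no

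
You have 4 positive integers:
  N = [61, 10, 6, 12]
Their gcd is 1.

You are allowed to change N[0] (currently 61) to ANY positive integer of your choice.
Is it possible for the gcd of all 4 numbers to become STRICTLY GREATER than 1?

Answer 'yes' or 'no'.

Answer: yes

Derivation:
Current gcd = 1
gcd of all OTHER numbers (without N[0]=61): gcd([10, 6, 12]) = 2
The new gcd after any change is gcd(2, new_value).
This can be at most 2.
Since 2 > old gcd 1, the gcd CAN increase (e.g., set N[0] = 2).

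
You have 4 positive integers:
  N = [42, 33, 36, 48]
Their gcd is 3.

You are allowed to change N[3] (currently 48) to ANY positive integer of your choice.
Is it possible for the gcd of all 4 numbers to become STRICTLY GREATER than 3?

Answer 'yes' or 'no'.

Answer: no

Derivation:
Current gcd = 3
gcd of all OTHER numbers (without N[3]=48): gcd([42, 33, 36]) = 3
The new gcd after any change is gcd(3, new_value).
This can be at most 3.
Since 3 = old gcd 3, the gcd can only stay the same or decrease.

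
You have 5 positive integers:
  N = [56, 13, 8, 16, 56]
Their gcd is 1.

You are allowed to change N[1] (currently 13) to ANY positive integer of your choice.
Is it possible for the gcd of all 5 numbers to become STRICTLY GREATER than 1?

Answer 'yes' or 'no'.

Current gcd = 1
gcd of all OTHER numbers (without N[1]=13): gcd([56, 8, 16, 56]) = 8
The new gcd after any change is gcd(8, new_value).
This can be at most 8.
Since 8 > old gcd 1, the gcd CAN increase (e.g., set N[1] = 8).

Answer: yes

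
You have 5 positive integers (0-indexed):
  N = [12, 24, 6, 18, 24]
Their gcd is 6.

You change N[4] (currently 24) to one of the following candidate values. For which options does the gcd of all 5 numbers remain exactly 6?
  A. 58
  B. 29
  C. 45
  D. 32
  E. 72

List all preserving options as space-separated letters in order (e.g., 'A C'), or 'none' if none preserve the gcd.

Old gcd = 6; gcd of others (without N[4]) = 6
New gcd for candidate v: gcd(6, v). Preserves old gcd iff gcd(6, v) = 6.
  Option A: v=58, gcd(6,58)=2 -> changes
  Option B: v=29, gcd(6,29)=1 -> changes
  Option C: v=45, gcd(6,45)=3 -> changes
  Option D: v=32, gcd(6,32)=2 -> changes
  Option E: v=72, gcd(6,72)=6 -> preserves

Answer: E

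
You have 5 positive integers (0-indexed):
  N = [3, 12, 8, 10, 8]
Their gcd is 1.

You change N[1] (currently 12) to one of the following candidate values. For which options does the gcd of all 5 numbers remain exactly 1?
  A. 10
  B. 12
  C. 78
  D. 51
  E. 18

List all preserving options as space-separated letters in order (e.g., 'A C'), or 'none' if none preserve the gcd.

Answer: A B C D E

Derivation:
Old gcd = 1; gcd of others (without N[1]) = 1
New gcd for candidate v: gcd(1, v). Preserves old gcd iff gcd(1, v) = 1.
  Option A: v=10, gcd(1,10)=1 -> preserves
  Option B: v=12, gcd(1,12)=1 -> preserves
  Option C: v=78, gcd(1,78)=1 -> preserves
  Option D: v=51, gcd(1,51)=1 -> preserves
  Option E: v=18, gcd(1,18)=1 -> preserves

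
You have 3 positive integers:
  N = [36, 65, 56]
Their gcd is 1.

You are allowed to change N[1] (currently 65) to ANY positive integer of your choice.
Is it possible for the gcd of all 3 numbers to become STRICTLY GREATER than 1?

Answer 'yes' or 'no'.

Current gcd = 1
gcd of all OTHER numbers (without N[1]=65): gcd([36, 56]) = 4
The new gcd after any change is gcd(4, new_value).
This can be at most 4.
Since 4 > old gcd 1, the gcd CAN increase (e.g., set N[1] = 4).

Answer: yes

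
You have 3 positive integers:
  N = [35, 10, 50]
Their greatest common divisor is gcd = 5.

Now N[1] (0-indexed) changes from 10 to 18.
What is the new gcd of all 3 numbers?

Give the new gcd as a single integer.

Numbers: [35, 10, 50], gcd = 5
Change: index 1, 10 -> 18
gcd of the OTHER numbers (without index 1): gcd([35, 50]) = 5
New gcd = gcd(g_others, new_val) = gcd(5, 18) = 1

Answer: 1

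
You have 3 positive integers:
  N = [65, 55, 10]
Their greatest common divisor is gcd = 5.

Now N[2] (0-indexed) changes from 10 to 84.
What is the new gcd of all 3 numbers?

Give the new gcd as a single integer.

Numbers: [65, 55, 10], gcd = 5
Change: index 2, 10 -> 84
gcd of the OTHER numbers (without index 2): gcd([65, 55]) = 5
New gcd = gcd(g_others, new_val) = gcd(5, 84) = 1

Answer: 1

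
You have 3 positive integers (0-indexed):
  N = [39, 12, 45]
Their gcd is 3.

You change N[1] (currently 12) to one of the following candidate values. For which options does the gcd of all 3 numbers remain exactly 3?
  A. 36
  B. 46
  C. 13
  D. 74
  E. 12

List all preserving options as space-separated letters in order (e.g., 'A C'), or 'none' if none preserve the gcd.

Answer: A E

Derivation:
Old gcd = 3; gcd of others (without N[1]) = 3
New gcd for candidate v: gcd(3, v). Preserves old gcd iff gcd(3, v) = 3.
  Option A: v=36, gcd(3,36)=3 -> preserves
  Option B: v=46, gcd(3,46)=1 -> changes
  Option C: v=13, gcd(3,13)=1 -> changes
  Option D: v=74, gcd(3,74)=1 -> changes
  Option E: v=12, gcd(3,12)=3 -> preserves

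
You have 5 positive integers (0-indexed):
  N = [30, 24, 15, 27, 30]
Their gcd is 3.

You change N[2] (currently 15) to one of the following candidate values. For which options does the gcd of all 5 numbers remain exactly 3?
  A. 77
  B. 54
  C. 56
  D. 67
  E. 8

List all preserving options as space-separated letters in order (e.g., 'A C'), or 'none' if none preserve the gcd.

Answer: B

Derivation:
Old gcd = 3; gcd of others (without N[2]) = 3
New gcd for candidate v: gcd(3, v). Preserves old gcd iff gcd(3, v) = 3.
  Option A: v=77, gcd(3,77)=1 -> changes
  Option B: v=54, gcd(3,54)=3 -> preserves
  Option C: v=56, gcd(3,56)=1 -> changes
  Option D: v=67, gcd(3,67)=1 -> changes
  Option E: v=8, gcd(3,8)=1 -> changes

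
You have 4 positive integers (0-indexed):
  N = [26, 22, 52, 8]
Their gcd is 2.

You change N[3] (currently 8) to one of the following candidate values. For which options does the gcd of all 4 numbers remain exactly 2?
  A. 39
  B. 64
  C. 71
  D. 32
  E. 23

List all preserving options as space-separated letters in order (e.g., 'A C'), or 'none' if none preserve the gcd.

Old gcd = 2; gcd of others (without N[3]) = 2
New gcd for candidate v: gcd(2, v). Preserves old gcd iff gcd(2, v) = 2.
  Option A: v=39, gcd(2,39)=1 -> changes
  Option B: v=64, gcd(2,64)=2 -> preserves
  Option C: v=71, gcd(2,71)=1 -> changes
  Option D: v=32, gcd(2,32)=2 -> preserves
  Option E: v=23, gcd(2,23)=1 -> changes

Answer: B D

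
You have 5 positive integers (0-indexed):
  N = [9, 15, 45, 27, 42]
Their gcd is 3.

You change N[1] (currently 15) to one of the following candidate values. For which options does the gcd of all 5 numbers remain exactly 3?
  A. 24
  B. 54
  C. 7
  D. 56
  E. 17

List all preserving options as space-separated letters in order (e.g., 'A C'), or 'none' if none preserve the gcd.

Answer: A B

Derivation:
Old gcd = 3; gcd of others (without N[1]) = 3
New gcd for candidate v: gcd(3, v). Preserves old gcd iff gcd(3, v) = 3.
  Option A: v=24, gcd(3,24)=3 -> preserves
  Option B: v=54, gcd(3,54)=3 -> preserves
  Option C: v=7, gcd(3,7)=1 -> changes
  Option D: v=56, gcd(3,56)=1 -> changes
  Option E: v=17, gcd(3,17)=1 -> changes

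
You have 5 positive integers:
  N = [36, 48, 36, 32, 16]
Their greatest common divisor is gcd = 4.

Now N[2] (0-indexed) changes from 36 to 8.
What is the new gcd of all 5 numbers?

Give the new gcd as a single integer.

Numbers: [36, 48, 36, 32, 16], gcd = 4
Change: index 2, 36 -> 8
gcd of the OTHER numbers (without index 2): gcd([36, 48, 32, 16]) = 4
New gcd = gcd(g_others, new_val) = gcd(4, 8) = 4

Answer: 4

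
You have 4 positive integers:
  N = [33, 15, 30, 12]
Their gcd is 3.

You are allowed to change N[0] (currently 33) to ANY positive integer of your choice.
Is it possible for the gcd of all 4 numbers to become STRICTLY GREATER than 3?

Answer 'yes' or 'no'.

Answer: no

Derivation:
Current gcd = 3
gcd of all OTHER numbers (without N[0]=33): gcd([15, 30, 12]) = 3
The new gcd after any change is gcd(3, new_value).
This can be at most 3.
Since 3 = old gcd 3, the gcd can only stay the same or decrease.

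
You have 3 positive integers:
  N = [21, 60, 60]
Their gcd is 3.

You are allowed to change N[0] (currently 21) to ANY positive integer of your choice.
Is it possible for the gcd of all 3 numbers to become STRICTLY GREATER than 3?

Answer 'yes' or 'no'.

Current gcd = 3
gcd of all OTHER numbers (without N[0]=21): gcd([60, 60]) = 60
The new gcd after any change is gcd(60, new_value).
This can be at most 60.
Since 60 > old gcd 3, the gcd CAN increase (e.g., set N[0] = 60).

Answer: yes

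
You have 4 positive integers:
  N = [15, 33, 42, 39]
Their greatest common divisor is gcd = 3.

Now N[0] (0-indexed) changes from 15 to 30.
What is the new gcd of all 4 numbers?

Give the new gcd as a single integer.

Answer: 3

Derivation:
Numbers: [15, 33, 42, 39], gcd = 3
Change: index 0, 15 -> 30
gcd of the OTHER numbers (without index 0): gcd([33, 42, 39]) = 3
New gcd = gcd(g_others, new_val) = gcd(3, 30) = 3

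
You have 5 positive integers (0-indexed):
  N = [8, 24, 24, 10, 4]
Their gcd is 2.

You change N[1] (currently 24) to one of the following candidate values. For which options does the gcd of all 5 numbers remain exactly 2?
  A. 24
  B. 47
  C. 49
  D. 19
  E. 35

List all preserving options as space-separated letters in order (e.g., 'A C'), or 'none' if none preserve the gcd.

Old gcd = 2; gcd of others (without N[1]) = 2
New gcd for candidate v: gcd(2, v). Preserves old gcd iff gcd(2, v) = 2.
  Option A: v=24, gcd(2,24)=2 -> preserves
  Option B: v=47, gcd(2,47)=1 -> changes
  Option C: v=49, gcd(2,49)=1 -> changes
  Option D: v=19, gcd(2,19)=1 -> changes
  Option E: v=35, gcd(2,35)=1 -> changes

Answer: A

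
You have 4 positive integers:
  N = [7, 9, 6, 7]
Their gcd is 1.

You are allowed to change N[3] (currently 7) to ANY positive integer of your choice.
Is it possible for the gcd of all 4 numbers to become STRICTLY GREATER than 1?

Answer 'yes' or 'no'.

Current gcd = 1
gcd of all OTHER numbers (without N[3]=7): gcd([7, 9, 6]) = 1
The new gcd after any change is gcd(1, new_value).
This can be at most 1.
Since 1 = old gcd 1, the gcd can only stay the same or decrease.

Answer: no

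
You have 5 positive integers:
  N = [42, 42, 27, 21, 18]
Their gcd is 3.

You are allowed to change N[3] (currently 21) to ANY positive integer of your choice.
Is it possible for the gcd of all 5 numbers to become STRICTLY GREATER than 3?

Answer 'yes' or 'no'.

Current gcd = 3
gcd of all OTHER numbers (without N[3]=21): gcd([42, 42, 27, 18]) = 3
The new gcd after any change is gcd(3, new_value).
This can be at most 3.
Since 3 = old gcd 3, the gcd can only stay the same or decrease.

Answer: no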